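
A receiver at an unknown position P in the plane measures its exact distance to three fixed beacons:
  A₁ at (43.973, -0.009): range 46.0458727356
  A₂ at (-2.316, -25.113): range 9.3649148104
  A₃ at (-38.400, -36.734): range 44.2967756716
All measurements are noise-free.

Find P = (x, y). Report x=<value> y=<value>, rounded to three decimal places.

eq1: (x − 43.973)² + (y + 0.009)² = 46.0458727356²
eq2: (x + 2.316)² + (y + 25.113)² = 9.3649148104²
eq3: (x + 38.400)² + (y + 36.734)² = 44.2967756716²
eq3−eq2, eq3−eq1 (x²,y² cancel):
  72.168·x + 23.242·y = -313.417426
  164.746·x + 73.450·y = -1048.340007
det = 72.168·73.450 − 23.242·164.746 = 1471.713068
x = (-313.417426·73.450 − 23.242·-1048.340007) / 1471.713068 = 0.913907
y = (72.168·-1048.340007 − -313.417426·164.746) / 1471.713068 = -16.322702

x=0.914 y=-16.323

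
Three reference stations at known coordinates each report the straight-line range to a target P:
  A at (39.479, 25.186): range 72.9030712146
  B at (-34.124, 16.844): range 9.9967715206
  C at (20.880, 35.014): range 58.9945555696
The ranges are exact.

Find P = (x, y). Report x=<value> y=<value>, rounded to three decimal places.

x=-31.193 y=7.287

eq1: (x − 39.479)² + (y − 25.186)² = 72.9030712146²
eq2: (x + 34.124)² + (y − 16.844)² = 9.9967715206²
eq3: (x − 20.880)² + (y − 35.014)² = 58.9945555696²
eq2−eq1, eq2−eq3 (x²,y² cancel):
  147.206·x + 16.684·y = -4470.164027
  110.008·x + 36.340·y = -3166.635262
det = 147.206·36.340 − 16.684·110.008 = 3514.092568
x = (-4470.164027·36.340 − 16.684·-3166.635262) / 3514.092568 = -31.192581
y = (147.206·-3166.635262 − -4470.164027·110.008) / 3514.092568 = 7.286687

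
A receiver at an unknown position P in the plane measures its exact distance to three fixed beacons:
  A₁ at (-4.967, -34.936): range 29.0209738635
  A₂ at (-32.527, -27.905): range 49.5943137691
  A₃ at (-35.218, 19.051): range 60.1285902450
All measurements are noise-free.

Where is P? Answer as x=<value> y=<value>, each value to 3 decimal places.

eq1: (x + 4.967)² + (y + 34.936)² = 29.0209738635²
eq2: (x + 32.527)² + (y + 27.905)² = 49.5943137691²
eq3: (x + 35.218)² + (y − 19.051)² = 60.1285902450²
eq1−eq3, eq1−eq2 (x²,y² cancel):
  -60.502·x + 107.974·y = -2415.177501
  -55.120·x + 14.062·y = -1025.879465
det = -60.502·14.062 − 107.974·-55.120 = 5100.747756
x = (-2415.177501·14.062 − 107.974·-1025.879465) / 5100.747756 = 15.057809
y = (-60.502·-1025.879465 − -2415.177501·-55.120) / 5100.747756 = -13.930668

x=15.058 y=-13.931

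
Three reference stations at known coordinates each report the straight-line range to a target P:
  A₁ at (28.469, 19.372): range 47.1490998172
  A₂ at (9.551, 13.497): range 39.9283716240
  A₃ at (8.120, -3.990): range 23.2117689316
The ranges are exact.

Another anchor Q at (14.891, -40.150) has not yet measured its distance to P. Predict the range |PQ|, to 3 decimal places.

eq1: (x − 28.469)² + (y − 19.372)² = 47.1490998172²
eq2: (x − 9.551)² + (y − 13.497)² = 39.9283716240²
eq3: (x − 8.120)² + (y + 3.990)² = 23.2117689316²
eq2−eq3, eq2−eq1 (x²,y² cancel):
  -2.862·x − 34.974·y = 863.952534
  37.836·x + 11.750·y = 283.604982
det = -2.862·11.750 − -34.974·37.836 = 1289.647764
x = (863.952534·11.750 − -34.974·283.604982) / 1289.647764 = 15.562577
y = (-2.862·283.604982 − 863.952534·37.836) / 1289.647764 = -25.976229
|P − Q| = √((15.562577 − 14.891)² + (-25.976229 − -40.150)²) = 14.189672

14.190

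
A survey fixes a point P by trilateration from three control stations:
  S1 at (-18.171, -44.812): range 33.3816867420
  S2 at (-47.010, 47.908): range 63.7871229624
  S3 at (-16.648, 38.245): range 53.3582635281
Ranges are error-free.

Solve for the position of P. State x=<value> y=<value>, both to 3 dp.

x=-29.713 y=-13.489

eq1: (x + 18.171)² + (y + 44.812)² = 33.3816867420²
eq2: (x + 47.010)² + (y − 47.908)² = 63.7871229624²
eq3: (x + 16.648)² + (y − 38.245)² = 53.3582635281²
eq3−eq2, eq3−eq1 (x²,y² cancel):
  -60.724·x + 19.326·y = 1543.587866
  -3.046·x − 166.114·y = 2331.231933
det = -60.724·-166.114 − 19.326·-3.046 = 10145.973532
x = (1543.587866·-166.114 − 19.326·2331.231933) / 10145.973532 = -29.712767
y = (-60.724·2331.231933 − 1543.587866·-3.046) / 10145.973532 = -13.489091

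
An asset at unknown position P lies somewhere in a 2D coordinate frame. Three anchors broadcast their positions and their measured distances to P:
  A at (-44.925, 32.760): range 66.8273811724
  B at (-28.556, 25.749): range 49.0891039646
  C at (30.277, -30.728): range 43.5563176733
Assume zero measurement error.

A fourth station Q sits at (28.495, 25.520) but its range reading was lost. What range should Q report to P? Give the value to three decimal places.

eq1: (x + 44.925)² + (y − 32.760)² = 66.8273811724²
eq2: (x + 28.556)² + (y − 25.749)² = 49.0891039646²
eq3: (x − 30.277)² + (y + 30.728)² = 43.5563176733²
eq2−eq3, eq2−eq1 (x²,y² cancel):
  117.666·x − 112.954·y = 895.037895
  -32.738·x + 14.022·y = -443.141658
det = 117.666·14.022 − -112.954·-32.738 = -2047.975400
x = (895.037895·14.022 − -112.954·-443.141658) / -2047.975400 = 18.312916
y = (117.666·-443.141658 − 895.037895·-32.738) / -2047.975400 = 11.152944
|P − Q| = √((18.312916 − 28.495)² + (11.152944 − 25.520)²) = 17.609291

17.609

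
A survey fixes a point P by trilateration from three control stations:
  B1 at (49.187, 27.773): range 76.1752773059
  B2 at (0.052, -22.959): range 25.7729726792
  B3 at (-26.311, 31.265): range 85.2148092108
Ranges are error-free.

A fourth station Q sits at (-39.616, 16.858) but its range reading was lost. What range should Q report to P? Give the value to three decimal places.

81.973

eq1: (x − 49.187)² + (y − 27.773)² = 76.1752773059²
eq2: (x − 0.052)² + (y + 22.959)² = 25.7729726792²
eq3: (x + 26.311)² + (y − 31.265)² = 85.2148092108²
eq2−eq1, eq2−eq3 (x²,y² cancel):
  98.270·x + 101.464·y = -2474.844639
  -52.726·x + 108.448·y = -5454.667027
det = 98.270·108.448 − 101.464·-52.726 = 16006.975824
x = (-2474.844639·108.448 − 101.464·-5454.667027) / 16006.975824 = 17.808510
y = (98.270·-5454.667027 − -2474.844639·-52.726) / 16006.975824 = -41.639270
|P − Q| = √((17.808510 − -39.616)² + (-41.639270 − 16.858)²) = 81.972586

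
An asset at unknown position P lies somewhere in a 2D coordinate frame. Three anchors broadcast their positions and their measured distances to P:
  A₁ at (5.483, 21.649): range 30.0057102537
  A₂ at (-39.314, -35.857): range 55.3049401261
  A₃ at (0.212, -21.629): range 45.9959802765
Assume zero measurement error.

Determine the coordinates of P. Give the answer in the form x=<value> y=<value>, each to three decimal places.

x=-24.213 y=17.346

eq1: (x − 5.483)² + (y − 21.649)² = 30.0057102537²
eq2: (x + 39.314)² + (y + 35.857)² = 55.3049401261²
eq3: (x − 0.212)² + (y + 21.629)² = 45.9959802765²
eq3−eq1, eq3−eq2 (x²,y² cancel):
  10.542·x + 86.556·y = 1246.171459
  -79.052·x − 28.456·y = 1420.450259
det = 10.542·-28.456 − 86.556·-79.052 = 6542.441760
x = (1246.171459·-28.456 − 86.556·1420.450259) / 6542.441760 = -24.212603
y = (10.542·1420.450259 − 1246.171459·-79.052) / 6542.441760 = 17.346235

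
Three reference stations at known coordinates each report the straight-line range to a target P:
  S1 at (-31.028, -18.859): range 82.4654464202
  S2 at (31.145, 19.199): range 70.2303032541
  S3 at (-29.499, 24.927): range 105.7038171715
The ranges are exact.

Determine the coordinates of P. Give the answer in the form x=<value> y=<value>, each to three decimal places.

x=45.515 y=-49.545

eq1: (x + 31.028)² + (y + 18.859)² = 82.4654464202²
eq2: (x − 31.145)² + (y − 19.199)² = 70.2303032541²
eq3: (x + 29.499)² + (y − 24.927)² = 105.7038171715²
eq3−eq2, eq3−eq1 (x²,y² cancel):
  121.288·x − 11.456·y = 6088.067765
  -3.058·x − 87.572·y = 4199.599446
det = 121.288·-87.572 − -11.456·-3.058 = -10656.465184
x = (6088.067765·-87.572 − -11.456·4199.599446) / -10656.465184 = 45.515436
y = (121.288·4199.599446 − 6088.067765·-3.058) / -10656.465184 = -49.545353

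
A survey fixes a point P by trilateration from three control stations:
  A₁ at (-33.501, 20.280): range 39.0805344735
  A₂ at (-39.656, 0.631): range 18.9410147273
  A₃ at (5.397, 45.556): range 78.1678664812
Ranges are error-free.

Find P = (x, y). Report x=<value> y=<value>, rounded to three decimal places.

eq1: (x + 33.501)² + (y − 20.280)² = 39.0805344735²
eq2: (x + 39.656)² + (y − 0.631)² = 18.9410147273²
eq3: (x − 5.397)² + (y − 45.556)² = 78.1678664812²
eq2−eq3, eq2−eq1 (x²,y² cancel):
  90.106·x + 89.850·y = -5219.973063
  12.310·x + 39.298·y = -1207.927232
det = 90.106·39.298 − 89.850·12.310 = 2434.932088
x = (-5219.973063·39.298 − 89.850·-1207.927232) / 2434.932088 = -39.673484
y = (90.106·-1207.927232 − -5219.973063·12.310) / 2434.932088 = -18.310007

x=-39.673 y=-18.310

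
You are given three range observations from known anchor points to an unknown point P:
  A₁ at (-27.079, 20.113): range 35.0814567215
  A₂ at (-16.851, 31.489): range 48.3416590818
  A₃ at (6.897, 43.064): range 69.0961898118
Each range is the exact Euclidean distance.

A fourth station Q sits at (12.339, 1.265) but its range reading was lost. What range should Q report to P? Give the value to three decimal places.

eq1: (x + 27.079)² + (y − 20.113)² = 35.0814567215²
eq2: (x + 16.851)² + (y − 31.489)² = 48.3416590818²
eq3: (x − 6.897)² + (y − 43.064)² = 69.0961898118²
eq2−eq1, eq2−eq3 (x²,y² cancel):
  -20.456·x − 22.752·y = 968.499085
  47.496·x + 23.150·y = -1810.804061
det = -20.456·23.150 − -22.752·47.496 = 607.072592
x = (968.499085·23.150 − -22.752·-1810.804061) / 607.072592 = -30.933138
y = (-20.456·-1810.804061 − 968.499085·47.496) / 607.072592 = -14.756101
|P − Q| = √((-30.933138 − 12.339)² + (-14.756101 − 1.265)²) = 46.142752

46.143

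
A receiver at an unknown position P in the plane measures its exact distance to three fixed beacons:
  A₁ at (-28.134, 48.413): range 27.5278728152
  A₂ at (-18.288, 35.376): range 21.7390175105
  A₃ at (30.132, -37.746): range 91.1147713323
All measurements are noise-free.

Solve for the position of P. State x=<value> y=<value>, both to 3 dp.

eq1: (x + 28.134)² + (y − 48.413)² = 27.5278728152²
eq2: (x + 18.288)² + (y − 35.376)² = 21.7390175105²
eq3: (x − 30.132)² + (y + 37.746)² = 91.1147713323²
eq2−eq3, eq2−eq1 (x²,y² cancel):
  96.840·x − 146.244·y = -7082.531053
  -19.692·x + 26.074·y = 1264.229306
det = 96.840·26.074 − -146.244·-19.692 = -354.830688
x = (-7082.531053·26.074 − -146.244·1264.229306) / -354.830688 = -0.608842
y = (96.840·1264.229306 − -7082.531053·-19.692) / -354.830688 = 48.026386

x=-0.609 y=48.026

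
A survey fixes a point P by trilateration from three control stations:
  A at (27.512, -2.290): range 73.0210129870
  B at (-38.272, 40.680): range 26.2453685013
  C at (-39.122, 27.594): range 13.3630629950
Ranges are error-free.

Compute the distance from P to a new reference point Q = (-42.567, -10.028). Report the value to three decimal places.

24.993

eq1: (x − 27.512)² + (y + 2.290)² = 73.0210129870²
eq2: (x + 38.272)² + (y − 40.680)² = 26.2453685013²
eq3: (x + 39.122)² + (y − 27.594)² = 13.3630629950²
eq2−eq3, eq2−eq1 (x²,y² cancel):
  -1.700·x − 26.172·y = -317.400749
  131.568·x − 85.940·y = -7000.703110
det = -1.700·-85.940 − -26.172·131.568 = 3589.495696
x = (-317.400749·-85.940 − -26.172·-7000.703110) / 3589.495696 = -43.444816
y = (-1.700·-7000.703110 − -317.400749·131.568) / 3589.495696 = 14.949447
|P − Q| = √((-43.444816 − -42.567)² + (14.949447 − -10.028)²) = 24.992868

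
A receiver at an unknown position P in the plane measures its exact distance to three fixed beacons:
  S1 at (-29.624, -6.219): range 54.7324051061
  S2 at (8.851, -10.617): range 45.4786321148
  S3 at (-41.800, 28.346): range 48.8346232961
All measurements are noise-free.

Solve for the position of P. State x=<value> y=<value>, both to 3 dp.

x=6.605 y=34.806

eq1: (x + 29.624)² + (y + 6.219)² = 54.7324051061²
eq2: (x − 8.851)² + (y + 10.617)² = 45.4786321148²
eq3: (x + 41.800)² + (y − 28.346)² = 48.8346232961²
eq1−eq2, eq1−eq3 (x²,y² cancel):
  76.950·x − 8.796·y = 202.133743
  -24.352·x + 69.130·y = 2245.294115
det = 76.950·69.130 − -8.796·-24.352 = 5105.353308
x = (202.133743·69.130 − -8.796·2245.294115) / 5105.353308 = 6.605442
y = (76.950·2245.294115 − 202.133743·-24.352) / 5105.353308 = 34.806160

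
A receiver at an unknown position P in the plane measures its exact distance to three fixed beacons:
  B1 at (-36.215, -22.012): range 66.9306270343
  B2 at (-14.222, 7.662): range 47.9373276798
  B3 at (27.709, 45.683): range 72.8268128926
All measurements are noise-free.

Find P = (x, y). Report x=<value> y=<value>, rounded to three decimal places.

eq1: (x + 36.215)² + (y + 22.012)² = 66.9306270343²
eq2: (x + 14.222)² + (y − 7.662)² = 47.9373276798²
eq3: (x − 27.709)² + (y − 45.683)² = 72.8268128926²
eq3−eq2, eq3−eq1 (x²,y² cancel):
  -83.862·x − 76.042·y = 412.003649
  -127.848·x − 135.390·y = -234.634960
det = -83.862·-135.390 − -76.042·-127.848 = 1632.258564
x = (412.003649·-135.390 − -76.042·-234.634960) / 1632.258564 = -45.105161
y = (-83.862·-234.634960 − 412.003649·-127.848) / 1632.258564 = 44.325575

x=-45.105 y=44.326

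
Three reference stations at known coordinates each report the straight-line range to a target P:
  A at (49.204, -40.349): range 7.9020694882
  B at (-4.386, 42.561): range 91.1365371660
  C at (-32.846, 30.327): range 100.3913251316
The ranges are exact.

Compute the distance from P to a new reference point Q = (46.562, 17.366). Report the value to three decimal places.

52.582

eq1: (x − 49.204)² + (y + 40.349)² = 7.9020694882²
eq2: (x + 4.386)² + (y − 42.561)² = 91.1365371660²
eq3: (x + 32.846)² + (y − 30.327)² = 100.3913251316²
eq3−eq1, eq3−eq2 (x²,y² cancel):
  164.100·x − 141.352·y = 12066.464231
  56.920·x + 24.468·y = 1604.638827
det = 164.100·24.468 − -141.352·56.920 = 12060.954640
x = (12066.464231·24.468 − -141.352·1604.638827) / 12060.954640 = 43.285227
y = (164.100·1604.638827 − 12066.464231·56.920) / 12060.954640 = -35.113465
|P − Q| = √((43.285227 − 46.562)² + (-35.113465 − 17.366)²) = 52.581665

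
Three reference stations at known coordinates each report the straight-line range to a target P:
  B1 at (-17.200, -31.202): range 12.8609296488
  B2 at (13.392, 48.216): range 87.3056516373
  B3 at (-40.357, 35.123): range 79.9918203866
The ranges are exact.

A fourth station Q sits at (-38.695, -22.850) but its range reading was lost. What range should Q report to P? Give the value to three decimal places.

eq1: (x + 17.200)² + (y + 31.202)² = 12.8609296488²
eq2: (x − 13.392)² + (y − 48.216)² = 87.3056516373²
eq3: (x + 40.357)² + (y − 35.123)² = 79.9918203866²
eq1−eq2, eq1−eq3 (x²,y² cancel):
  61.184·x + 158.836·y = -6222.149780
  -46.314·x + 132.650·y = -4640.380043
det = 61.184·132.650 − 158.836·-46.314 = 15472.388104
x = (-6222.149780·132.650 − 158.836·-4640.380043) / 15472.388104 = -5.707507
y = (61.184·-4640.380043 − -6222.149780·-46.314) / 15472.388104 = -36.974878
|P − Q| = √((-5.707507 − -38.695)² + (-36.974878 − -22.850)²) = 35.884354

35.884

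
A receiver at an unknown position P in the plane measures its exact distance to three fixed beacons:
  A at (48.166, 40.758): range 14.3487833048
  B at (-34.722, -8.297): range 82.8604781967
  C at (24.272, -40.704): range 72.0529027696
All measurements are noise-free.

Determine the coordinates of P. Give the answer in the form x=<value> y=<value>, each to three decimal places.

x=38.828 y=29.863

eq1: (x − 48.166)² + (y − 40.758)² = 14.3487833048²
eq2: (x + 34.722)² + (y + 8.297)² = 82.8604781967²
eq3: (x − 24.272)² + (y + 40.704)² = 72.0529027696²
eq1−eq3, eq1−eq2 (x²,y² cancel):
  -47.788·x − 162.924·y = -6720.965735
  -165.776·x − 98.110·y = -9366.691892
det = -47.788·-98.110 − -162.924·-165.776 = -22320.408344
x = (-6720.965735·-98.110 − -162.924·-9366.691892) / -22320.408344 = 38.828365
y = (-47.788·-9366.691892 − -6720.965735·-165.776) / -22320.408344 = 29.863224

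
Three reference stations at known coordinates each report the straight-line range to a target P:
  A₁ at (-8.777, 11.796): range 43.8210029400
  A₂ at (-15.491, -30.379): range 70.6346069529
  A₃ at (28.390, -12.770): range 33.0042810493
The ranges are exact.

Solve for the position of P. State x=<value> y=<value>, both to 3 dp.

x=34.326 y=19.696

eq1: (x + 8.777)² + (y − 11.796)² = 43.8210029400²
eq2: (x + 15.491)² + (y + 30.379)² = 70.6346069529²
eq3: (x − 28.390)² + (y + 12.770)² = 33.0042810493²
eq1−eq2, eq1−eq3 (x²,y² cancel):
  -13.428·x − 84.350·y = -2122.294024
  74.334·x − 49.132·y = 1583.881386
det = -13.428·-49.132 − -84.350·74.334 = 6929.817396
x = (-2122.294024·-49.132 − -84.350·1583.881386) / 6929.817396 = 34.326005
y = (-13.428·1583.881386 − -2122.294024·74.334) / 6929.817396 = 19.696081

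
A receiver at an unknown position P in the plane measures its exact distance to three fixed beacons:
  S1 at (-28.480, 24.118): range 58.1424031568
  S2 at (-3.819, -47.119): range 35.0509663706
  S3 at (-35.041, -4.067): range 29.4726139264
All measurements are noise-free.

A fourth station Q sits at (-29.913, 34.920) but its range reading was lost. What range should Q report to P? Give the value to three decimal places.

68.721

eq1: (x + 28.480)² + (y − 24.118)² = 58.1424031568²
eq2: (x + 3.819)² + (y + 47.119)² = 35.0509663706²
eq3: (x + 35.041)² + (y + 4.067)² = 29.4726139264²
eq2−eq1, eq2−eq3 (x²,y² cancel):
  -49.322·x + 142.474·y = -2993.965399
  -62.444·x + 86.104·y = -630.437480
det = -49.322·86.104 − 142.474·-62.444 = 4649.824968
x = (-2993.965399·86.104 − 142.474·-630.437480) / 4649.824968 = -36.124252
y = (-49.322·-630.437480 − -2993.965399·-62.444) / 4649.824968 = -33.519700
|P − Q| = √((-36.124252 − -29.913)² + (-33.519700 − 34.920)²) = 68.720973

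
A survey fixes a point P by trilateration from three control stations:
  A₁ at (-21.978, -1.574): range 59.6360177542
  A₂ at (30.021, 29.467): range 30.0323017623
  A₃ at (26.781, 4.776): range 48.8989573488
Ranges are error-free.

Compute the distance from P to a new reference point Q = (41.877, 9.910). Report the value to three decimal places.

52.411

eq1: (x + 21.978)² + (y + 1.574)² = 59.6360177542²
eq2: (x − 30.021)² + (y − 29.467)² = 30.0323017623²
eq3: (x − 26.781)² + (y − 4.776)² = 48.8989573488²
eq2−eq1, eq2−eq3 (x²,y² cancel):
  -103.998·x − 62.082·y = -3938.570034
  -6.480·x − 49.382·y = -2518.701274
det = -103.998·-49.382 − -62.082·-6.480 = 4733.337876
x = (-3938.570034·-49.382 − -62.082·-2518.701274) / 4733.337876 = 8.055299
y = (-103.998·-2518.701274 − -3938.570034·-6.480) / 4733.337876 = 49.947409
|P − Q| = √((8.055299 − 41.877)² + (49.947409 − 9.910)²) = 52.410891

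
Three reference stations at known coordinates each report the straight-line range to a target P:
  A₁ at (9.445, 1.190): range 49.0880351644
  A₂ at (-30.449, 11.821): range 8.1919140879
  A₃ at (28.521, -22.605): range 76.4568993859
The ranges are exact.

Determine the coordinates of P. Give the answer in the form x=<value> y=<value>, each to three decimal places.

eq1: (x − 9.445)² + (y − 1.190)² = 49.0880351644²
eq2: (x + 30.449)² + (y − 11.821)² = 8.1919140879²
eq3: (x − 28.521)² + (y + 22.605)² = 76.4568993859²
eq1−eq3, eq1−eq2 (x²,y² cancel):
  38.152·x − 47.590·y = -2202.212926
  -79.788·x + 21.262·y = 3318.781257
det = 38.152·21.262 − -47.590·-79.788 = -2985.923096
x = (-2202.212926·21.262 − -47.590·3318.781257) / -2985.923096 = -37.213734
y = (38.152·3318.781257 − -2202.212926·-79.788) / -2985.923096 = 16.441154

x=-37.214 y=16.441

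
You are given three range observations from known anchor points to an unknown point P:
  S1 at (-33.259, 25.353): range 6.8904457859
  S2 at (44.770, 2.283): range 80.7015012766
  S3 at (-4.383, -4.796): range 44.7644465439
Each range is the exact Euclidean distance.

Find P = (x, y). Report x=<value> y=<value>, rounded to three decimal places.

x=-30.408 y=31.626

eq1: (x + 33.259)² + (y − 25.353)² = 6.8904457859²
eq2: (x − 44.770)² + (y − 2.283)² = 80.7015012766²
eq3: (x + 4.383)² + (y + 4.796)² = 44.7644465439²
eq1−eq3, eq1−eq2 (x²,y² cancel):
  57.752·x − 60.298·y = -3663.100816
  156.058·x − 46.140·y = -6204.624766
det = 57.752·-46.140 − -60.298·156.058 = 6745.308004
x = (-3663.100816·-46.140 − -60.298·-6204.624766) / 6745.308004 = -30.407951
y = (57.752·-6204.624766 − -3663.100816·156.058) / 6745.308004 = 31.625939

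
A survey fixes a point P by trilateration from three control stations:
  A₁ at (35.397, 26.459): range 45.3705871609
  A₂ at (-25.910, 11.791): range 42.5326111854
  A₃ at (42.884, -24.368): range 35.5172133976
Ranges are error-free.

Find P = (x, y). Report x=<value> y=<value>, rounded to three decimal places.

x=9.940 y=-11.096

eq1: (x − 35.397)² + (y − 26.459)² = 45.3705871609²
eq2: (x + 25.910)² + (y − 11.791)² = 42.5326111854²
eq3: (x − 42.884)² + (y + 24.368)² = 35.5172133976²
eq2−eq1, eq2−eq3 (x²,y² cancel):
  122.614·x + 29.336·y = 893.203344
  137.588·x − 72.318·y = 2170.031666
det = 122.614·-72.318 − 29.336·137.588 = -12903.480820
x = (893.203344·-72.318 − 29.336·2170.031666) / -12903.480820 = 9.939545
y = (122.614·2170.031666 − 893.203344·137.588) / -12903.480820 = -11.096401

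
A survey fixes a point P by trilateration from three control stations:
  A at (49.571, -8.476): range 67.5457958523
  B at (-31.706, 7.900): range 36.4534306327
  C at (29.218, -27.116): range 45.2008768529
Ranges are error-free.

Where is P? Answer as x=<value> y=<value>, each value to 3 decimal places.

x=-15.932 y=-24.964

eq1: (x − 49.571)² + (y + 8.476)² = 67.5457958523²
eq2: (x + 31.706)² + (y − 7.900)² = 36.4534306327²
eq3: (x − 29.218)² + (y + 27.116)² = 45.2008768529²
eq3−eq1, eq3−eq2 (x²,y² cancel):
  40.706·x + 37.280·y = -1579.157632
  -121.848·x + 70.032·y = 192.978119
det = 40.706·70.032 − 37.280·-121.848 = 7393.216032
x = (-1579.157632·70.032 − 37.280·192.978119) / 7393.216032 = -15.931604
y = (40.706·192.978119 − -1579.157632·-121.848) / 7393.216032 = -24.963674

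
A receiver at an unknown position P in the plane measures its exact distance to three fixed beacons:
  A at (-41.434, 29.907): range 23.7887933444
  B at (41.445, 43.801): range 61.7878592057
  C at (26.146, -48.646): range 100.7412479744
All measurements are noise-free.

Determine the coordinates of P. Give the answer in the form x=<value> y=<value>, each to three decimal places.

x=-20.268 y=40.766

eq1: (x + 41.434)² + (y − 29.907)² = 23.7887933444²
eq2: (x − 41.445)² + (y − 43.801)² = 61.7878592057²
eq3: (x − 26.146)² + (y + 48.646)² = 100.7412479744²
eq2−eq1, eq2−eq3 (x²,y² cancel):
  -165.758·x − 27.788·y = 2226.822235
  -30.598·x − 184.894·y = -6917.228492
det = -165.758·-184.894 − -27.788·-30.598 = 29797.402428
x = (2226.822235·-184.894 − -27.788·-6917.228492) / 29797.402428 = -20.268277
y = (-165.758·-6917.228492 − 2226.822235·-30.598) / 29797.402428 = 40.766046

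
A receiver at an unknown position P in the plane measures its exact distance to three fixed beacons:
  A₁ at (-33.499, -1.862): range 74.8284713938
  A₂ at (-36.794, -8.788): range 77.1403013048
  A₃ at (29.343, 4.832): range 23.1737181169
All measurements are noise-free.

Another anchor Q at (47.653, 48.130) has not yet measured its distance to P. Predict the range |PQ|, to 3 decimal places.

eq1: (x + 33.499)² + (y + 1.862)² = 74.8284713938²
eq2: (x + 36.794)² + (y + 8.788)² = 77.1403013048²
eq3: (x − 29.343)² + (y − 4.832)² = 23.1737181169²
eq1−eq3, eq1−eq2 (x²,y² cancel):
  125.684·x + 13.388·y = 4820.988748
  -6.590·x − 13.852·y = -45.948619
det = 125.684·-13.852 − 13.388·-6.590 = -1652.747848
x = (4820.988748·-13.852 − 13.388·-45.948619) / -1652.747848 = 40.033436
y = (125.684·-45.948619 − 4820.988748·-6.590) / -1652.747848 = -15.728539
|P − Q| = √((40.033436 − 47.653)² + (-15.728539 − 48.130)²) = 64.311514

64.312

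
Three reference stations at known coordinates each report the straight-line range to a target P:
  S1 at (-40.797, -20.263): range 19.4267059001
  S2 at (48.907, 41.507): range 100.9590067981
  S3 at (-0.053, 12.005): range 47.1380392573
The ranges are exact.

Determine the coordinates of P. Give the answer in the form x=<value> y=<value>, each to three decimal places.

x=-23.414 y=-28.937

eq1: (x + 40.797)² + (y + 20.263)² = 19.4267059001²
eq2: (x − 48.907)² + (y − 41.507)² = 100.9590067981²
eq3: (x + 0.053)² + (y − 12.005)² = 47.1380392573²
eq3−eq1, eq3−eq2 (x²,y² cancel):
  -81.488·x − 64.536·y = 3775.459387
  97.920·x + 59.004·y = -4000.123445
det = -81.488·59.004 − -64.536·97.920 = 1511.247168
x = (3775.459387·59.004 − -64.536·-4000.123445) / 1511.247168 = -23.414278
y = (-81.488·-4000.123445 − 3775.459387·97.920) / 1511.247168 = -28.936977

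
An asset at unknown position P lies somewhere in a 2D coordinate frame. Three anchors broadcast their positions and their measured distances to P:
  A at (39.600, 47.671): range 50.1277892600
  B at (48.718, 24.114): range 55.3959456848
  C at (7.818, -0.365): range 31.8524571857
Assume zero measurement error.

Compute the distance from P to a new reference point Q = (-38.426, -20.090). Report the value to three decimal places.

eq1: (x − 39.600)² + (y − 47.671)² = 50.1277892600²
eq2: (x − 48.718)² + (y − 24.114)² = 55.3959456848²
eq3: (x − 7.818)² + (y + 0.365)² = 31.8524571857²
eq1−eq2, eq1−eq3 (x²,y² cancel):
  18.236·x − 47.114·y = -1441.671263
  -63.564·x − 96.072·y = -2281.213665
det = 18.236·-96.072 − -47.114·-63.564 = -4746.723288
x = (-1441.671263·-96.072 − -47.114·-2281.213665) / -4746.723288 = -6.536539
y = (18.236·-2281.213665 − -1441.671263·-63.564) / -4746.723288 = 28.069596
|P − Q| = √((-6.536539 − -38.426)² + (28.069596 − -20.090)²) = 57.760578

57.761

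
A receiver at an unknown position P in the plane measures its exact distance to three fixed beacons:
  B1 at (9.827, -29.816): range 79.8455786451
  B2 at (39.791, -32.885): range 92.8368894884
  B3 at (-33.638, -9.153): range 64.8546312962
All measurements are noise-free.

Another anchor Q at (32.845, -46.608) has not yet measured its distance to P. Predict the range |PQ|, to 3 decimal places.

eq1: (x − 9.827)² + (y + 29.816)² = 79.8455786451²
eq2: (x − 39.791)² + (y + 32.885)² = 92.8368894884²
eq3: (x + 33.638)² + (y + 9.153)² = 64.8546312962²
eq3−eq2, eq3−eq1 (x²,y² cancel):
  146.858·x − 47.464·y = -2963.110396
  86.930·x − 41.326·y = -2398.921897
det = 146.858·-41.326 − -47.464·86.930 = -1943.008188
x = (-2963.110396·-41.326 − -47.464·-2398.921897) / -1943.008188 = -4.421531
y = (146.858·-2398.921897 − -2963.110396·86.930) / -1943.008188 = 48.747960
|P − Q| = √((-4.421531 − 32.845)² + (48.747960 − -46.608)²) = 102.379458

102.379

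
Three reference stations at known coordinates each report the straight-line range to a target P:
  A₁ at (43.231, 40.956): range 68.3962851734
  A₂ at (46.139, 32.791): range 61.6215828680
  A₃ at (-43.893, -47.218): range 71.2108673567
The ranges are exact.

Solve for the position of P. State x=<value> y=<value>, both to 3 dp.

x=23.620 y=-24.568

eq1: (x − 43.231)² + (y − 40.956)² = 68.3962851734²
eq2: (x − 46.139)² + (y − 32.791)² = 61.6215828680²
eq3: (x + 43.893)² + (y + 47.218)² = 71.2108673567²
eq2−eq3, eq2−eq1 (x²,y² cancel):
  -180.064·x − 160.018·y = -321.690184
  -5.816·x + 16.330·y = -538.576055
det = -180.064·16.330 − -160.018·-5.816 = -3871.109808
x = (-321.690184·16.330 − -160.018·-538.576055) / -3871.109808 = 23.619858
y = (-180.064·-538.576055 − -321.690184·-5.816) / -3871.109808 = -24.568461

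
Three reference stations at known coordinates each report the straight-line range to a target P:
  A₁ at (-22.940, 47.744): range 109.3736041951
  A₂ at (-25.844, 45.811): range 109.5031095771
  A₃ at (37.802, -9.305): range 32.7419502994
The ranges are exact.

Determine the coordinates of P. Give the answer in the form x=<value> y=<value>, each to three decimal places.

eq1: (x + 22.940)² + (y − 47.744)² = 109.3736041951²
eq2: (x + 25.844)² + (y − 45.811)² = 109.5031095771²
eq3: (x − 37.802)² + (y + 9.305)² = 32.7419502994²
eq3−eq1, eq3−eq2 (x²,y² cancel):
  -121.484·x + 114.098·y = -9600.391078
  -127.292·x + 110.232·y = -9667.909870
det = -121.484·110.232 − 114.098·-127.292 = 1132.338328
x = (-9600.391078·110.232 − 114.098·-9667.909870) / 1132.338328 = 39.580812
y = (-121.484·-9667.909870 − -9600.391078·-127.292) / 1132.338328 = -41.998595

x=39.581 y=-41.999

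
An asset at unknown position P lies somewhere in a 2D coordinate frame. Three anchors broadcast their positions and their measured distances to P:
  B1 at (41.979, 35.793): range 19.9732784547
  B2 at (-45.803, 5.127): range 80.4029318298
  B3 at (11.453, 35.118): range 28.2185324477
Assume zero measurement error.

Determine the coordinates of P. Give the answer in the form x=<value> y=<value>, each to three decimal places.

x=33.618 y=17.654

eq1: (x − 41.979)² + (y − 35.793)² = 19.9732784547²
eq2: (x + 45.803)² + (y − 5.127)² = 80.4029318298²
eq3: (x − 11.453)² + (y − 35.118)² = 28.2185324477²
eq3−eq1, eq3−eq2 (x²,y² cancel):
  61.052·x + 1.350·y = 2076.283878
  -114.512·x − 59.982·y = -4908.590068
det = 61.052·-59.982 − 1.350·-114.512 = -3507.429864
x = (2076.283878·-59.982 − 1.350·-4908.590068) / -3507.429864 = 33.618081
y = (61.052·-4908.590068 − 2076.283878·-114.512) / -3507.429864 = 17.653902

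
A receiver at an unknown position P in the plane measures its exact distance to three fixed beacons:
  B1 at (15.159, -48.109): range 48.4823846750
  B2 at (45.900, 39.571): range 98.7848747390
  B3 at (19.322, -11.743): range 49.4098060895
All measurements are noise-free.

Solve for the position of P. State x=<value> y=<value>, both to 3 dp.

x=-27.987 y=-25.997

eq1: (x − 15.159)² + (y + 48.109)² = 48.4823846750²
eq2: (x − 45.900)² + (y − 39.571)² = 98.7848747390²
eq3: (x − 19.322)² + (y + 11.743)² = 49.4098060895²
eq1−eq2, eq1−eq3 (x²,y² cancel):
  61.482·x + 175.360·y = -6279.506974
  8.326·x + 72.732·y = -2123.820743
det = 61.482·72.732 − 175.360·8.326 = 3011.661464
x = (-6279.506974·72.732 − 175.360·-2123.820743) / 3011.661464 = -27.987175
y = (61.482·-2123.820743 − -6279.506974·8.326) / 3011.661464 = -25.996804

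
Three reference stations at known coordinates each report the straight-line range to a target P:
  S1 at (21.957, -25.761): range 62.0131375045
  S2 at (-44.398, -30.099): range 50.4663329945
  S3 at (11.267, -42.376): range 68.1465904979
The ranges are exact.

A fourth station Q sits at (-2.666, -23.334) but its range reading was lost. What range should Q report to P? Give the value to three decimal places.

44.697

eq1: (x − 21.957)² + (y + 25.761)² = 62.0131375045²
eq2: (x + 44.398)² + (y + 30.099)² = 50.4663329945²
eq3: (x − 11.267)² + (y + 42.376)² = 68.1465904979²
eq1−eq3, eq1−eq2 (x²,y² cancel):
  -21.380·x − 33.230·y = -21.396878
  -132.710·x − 8.676·y = 3030.171692
det = -21.380·-8.676 − -33.230·-132.710 = -4224.460420
x = (-21.396878·-8.676 − -33.230·3030.171692) / -4224.460420 = -23.879557
y = (-21.380·3030.171692 − -21.396878·-132.710) / -4224.460420 = 16.007879
|P − Q| = √((-23.879557 − -2.666)² + (16.007879 − -23.334)²) = 44.696739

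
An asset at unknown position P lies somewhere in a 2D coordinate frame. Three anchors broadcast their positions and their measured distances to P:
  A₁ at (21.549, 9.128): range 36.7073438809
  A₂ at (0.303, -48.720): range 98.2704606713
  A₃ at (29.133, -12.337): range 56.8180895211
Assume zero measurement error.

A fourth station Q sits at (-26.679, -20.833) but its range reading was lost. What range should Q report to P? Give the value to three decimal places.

eq1: (x − 21.549)² + (y − 9.128)² = 36.7073438809²
eq2: (x − 0.303)² + (y + 48.720)² = 98.2704606713²
eq3: (x − 29.133)² + (y + 12.337)² = 56.8180895211²
eq3−eq2, eq3−eq1 (x²,y² cancel):
  -57.660·x − 72.766·y = -5055.991193
  -15.168·x + 42.930·y = 1427.612729
det = -57.660·42.930 − -72.766·-15.168 = -3579.058488
x = (-5055.991193·42.930 − -72.766·1427.612729) / -3579.058488 = 31.620616
y = (-57.660·1427.612729 − -5055.991193·-15.168) / -3579.058488 = 44.426607
|P − Q| = √((31.620616 − -26.679)² + (44.426607 − -20.833)²) = 87.508065

87.508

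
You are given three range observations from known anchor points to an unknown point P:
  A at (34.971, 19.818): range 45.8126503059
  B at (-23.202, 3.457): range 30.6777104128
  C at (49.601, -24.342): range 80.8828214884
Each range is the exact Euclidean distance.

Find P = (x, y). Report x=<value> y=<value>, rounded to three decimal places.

eq1: (x − 34.971)² + (y − 19.818)² = 45.8126503059²
eq2: (x + 23.202)² + (y − 3.457)² = 30.6777104128²
eq3: (x − 49.601)² + (y + 24.342)² = 80.8828214884²
eq2−eq1, eq2−eq3 (x²,y² cancel):
  116.346·x + 32.722·y = -92.236700
  145.606·x − 55.598·y = -3098.400384
det = 116.346·-55.598 − 32.722·145.606 = -11233.124440
x = (-92.236700·-55.598 − 32.722·-3098.400384) / -11233.124440 = -9.482138
y = (116.346·-3098.400384 − -92.236700·145.606) / -11233.124440 = 30.895792

x=-9.482 y=30.896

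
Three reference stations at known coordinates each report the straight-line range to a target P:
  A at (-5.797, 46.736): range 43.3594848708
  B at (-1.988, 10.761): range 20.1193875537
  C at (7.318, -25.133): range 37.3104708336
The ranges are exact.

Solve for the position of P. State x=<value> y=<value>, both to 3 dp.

eq1: (x + 5.797)² + (y − 46.736)² = 43.3594848708²
eq2: (x + 1.988)² + (y − 10.761)² = 20.1193875537²
eq3: (x − 7.318)² + (y + 25.133)² = 37.3104708336²
eq3−eq1, eq3−eq2 (x²,y² cancel):
  -26.230·x + 143.738·y = 1044.664398
  -18.612·x + 71.788·y = 421.811930
det = -26.230·71.788 − 143.738·-18.612 = 792.252416
x = (1044.664398·71.788 − 143.738·421.811930) / 792.252416 = 18.130541
y = (-26.230·421.811930 − 1044.664398·-18.612) / 792.252416 = 10.576385

x=18.131 y=10.576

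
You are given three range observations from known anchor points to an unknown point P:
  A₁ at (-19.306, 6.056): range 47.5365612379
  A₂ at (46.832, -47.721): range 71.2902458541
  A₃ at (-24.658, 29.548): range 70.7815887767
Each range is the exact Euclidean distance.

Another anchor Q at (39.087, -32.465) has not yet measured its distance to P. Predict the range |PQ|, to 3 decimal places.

eq1: (x + 19.306)² + (y − 6.056)² = 47.5365612379²
eq2: (x − 46.832)² + (y + 47.721)² = 71.2902458541²
eq3: (x + 24.658)² + (y − 29.548)² = 70.7815887767²
eq1−eq3, eq1−eq2 (x²,y² cancel):
  -10.704·x + 46.984·y = -1678.604159
  132.276·x − 107.554·y = 1238.558793
det = -10.704·-107.554 − 46.984·132.276 = -5063.597568
x = (-1678.604159·-107.554 − 46.984·1238.558793) / -5063.597568 = -24.162296
y = (-10.704·1238.558793 − -1678.604159·132.276) / -5063.597568 = -41.231853
|P − Q| = √((-24.162296 − 39.087)² + (-41.231853 − -32.465)²) = 63.853984

63.854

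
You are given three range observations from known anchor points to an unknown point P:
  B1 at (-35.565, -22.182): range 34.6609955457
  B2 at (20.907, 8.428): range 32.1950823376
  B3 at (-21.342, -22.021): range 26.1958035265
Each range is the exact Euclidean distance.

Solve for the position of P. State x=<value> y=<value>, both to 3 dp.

eq1: (x + 35.565)² + (y + 22.182)² = 34.6609955457²
eq2: (x − 20.907)² + (y − 8.428)² = 32.1950823376²
eq3: (x + 21.342)² + (y + 22.021)² = 26.1958035265²
eq3−eq1, eq3−eq2 (x²,y² cancel):
  -28.446·x − 0.322·y = 301.340454
  84.498·x + 60.898·y = -782.574776
det = -28.446·60.898 − -0.322·84.498 = -1705.096152
x = (301.340454·60.898 − -0.322·-782.574776) / -1705.096152 = -10.614675
y = (-28.446·-782.574776 − 301.340454·84.498) / -1705.096152 = 1.877632

x=-10.615 y=1.878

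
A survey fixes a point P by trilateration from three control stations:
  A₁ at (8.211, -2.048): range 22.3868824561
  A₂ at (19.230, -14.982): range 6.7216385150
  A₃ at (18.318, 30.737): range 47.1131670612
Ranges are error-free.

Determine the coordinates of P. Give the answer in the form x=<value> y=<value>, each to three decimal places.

eq1: (x − 8.211)² + (y + 2.048)² = 22.3868824561²
eq2: (x − 19.230)² + (y + 14.982)² = 6.7216385150²
eq3: (x − 18.318)² + (y − 30.737)² = 47.1131670612²
eq2−eq3, eq2−eq1 (x²,y² cancel):
  -1.824·x + 91.438·y = -1488.411017
  -22.038·x + 25.868·y = -978.630481
det = -1.824·25.868 − 91.438·-22.038 = 1967.927412
x = (-1488.411017·25.868 − 91.438·-978.630481) / 1967.927412 = 25.906341
y = (-1.824·-978.630481 − -1488.411017·-22.038) / 1967.927412 = -15.761039

x=25.906 y=-15.761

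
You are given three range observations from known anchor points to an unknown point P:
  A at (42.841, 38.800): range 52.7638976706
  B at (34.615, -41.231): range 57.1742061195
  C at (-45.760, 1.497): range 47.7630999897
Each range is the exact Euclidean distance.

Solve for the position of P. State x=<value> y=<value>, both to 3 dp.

x=1.826 y=5.607

eq1: (x − 42.841)² + (y − 38.800)² = 52.7638976706²
eq2: (x − 34.615)² + (y + 41.231)² = 57.1742061195²
eq3: (x + 45.760)² + (y − 1.497)² = 47.7630999897²
eq1−eq2, eq1−eq3 (x²,y² cancel):
  -16.452·x − 160.062·y = -927.458643
  -177.202·x − 74.606·y = -741.857495
det = -16.452·-74.606 − -160.062·-177.202 = -27135.888612
x = (-927.458643·-74.606 − -160.062·-741.857495) / -27135.888612 = 1.825966
y = (-16.452·-741.857495 − -927.458643·-177.202) / -27135.888612 = 5.606689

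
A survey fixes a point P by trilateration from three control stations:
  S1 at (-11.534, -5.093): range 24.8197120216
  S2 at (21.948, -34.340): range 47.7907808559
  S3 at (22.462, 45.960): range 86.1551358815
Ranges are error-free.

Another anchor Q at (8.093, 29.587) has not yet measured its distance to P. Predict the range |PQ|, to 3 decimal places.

64.638

eq1: (x + 11.534)² + (y + 5.093)² = 24.8197120216²
eq2: (x − 21.948)² + (y + 34.340)² = 47.7907808559²
eq3: (x − 22.462)² + (y − 45.960)² = 86.1551358815²
eq2−eq3, eq2−eq1 (x²,y² cancel):
  1.028·x + 160.600·y = -4182.835964
  -66.964·x + 58.494·y = 165.962131
det = 1.028·58.494 − 160.600·-66.964 = 10814.550232
x = (-4182.835964·58.494 − 160.600·165.962131) / 10814.550232 = -25.088822
y = (1.028·165.962131 − -4182.835964·-66.964) / 10814.550232 = -25.884462
|P − Q| = √((-25.088822 − 8.093)² + (-25.884462 − 29.587)²) = 64.638351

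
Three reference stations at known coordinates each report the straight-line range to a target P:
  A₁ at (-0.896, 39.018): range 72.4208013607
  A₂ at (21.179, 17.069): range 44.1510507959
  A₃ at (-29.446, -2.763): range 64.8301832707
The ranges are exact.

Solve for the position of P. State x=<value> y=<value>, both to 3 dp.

x=31.094 y=-25.954

eq1: (x + 0.896)² + (y − 39.018)² = 72.4208013607²
eq2: (x − 21.179)² + (y − 17.069)² = 44.1510507959²
eq3: (x + 29.446)² + (y + 2.763)² = 64.8301832707²
eq1−eq3, eq1−eq2 (x²,y² cancel):
  -57.100·x − 83.562·y = 393.313752
  44.150·x − 43.898·y = 2512.150845
det = -57.100·-43.898 − -83.562·44.150 = 6195.838100
x = (393.313752·-43.898 − -83.562·2512.150845) / 6195.838100 = 31.094205
y = (-57.100·2512.150845 − 393.313752·44.150) / 6195.838100 = -25.954296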